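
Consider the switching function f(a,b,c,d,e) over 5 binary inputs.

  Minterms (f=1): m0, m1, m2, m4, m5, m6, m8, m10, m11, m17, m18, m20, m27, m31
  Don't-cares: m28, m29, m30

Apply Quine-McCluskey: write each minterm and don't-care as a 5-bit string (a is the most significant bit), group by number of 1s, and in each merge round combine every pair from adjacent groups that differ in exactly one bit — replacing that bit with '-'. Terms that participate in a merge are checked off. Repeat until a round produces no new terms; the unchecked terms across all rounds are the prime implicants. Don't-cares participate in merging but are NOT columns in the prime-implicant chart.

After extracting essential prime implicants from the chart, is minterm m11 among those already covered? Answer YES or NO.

size-2^0 implicants → 00000(✓)  00001(✓)  00010(✓)  00100(✓)  00101(✓)  00110(✓)  01000(✓)  01010(✓)  01011(✓)  10001(✓)  10010(✓)  10100(✓)  11011(✓)  11100(✓)  11101(✓)  11110(✓)  11111(✓)
size-2^1 implicants → -0001  -0010  -0100  -1011  0-000(✓)  0-010(✓)  00-00(✓)  00-01(✓)  00-10(✓)  000-0(✓)  0000-(✓)  001-0(✓)  0010-(✓)  010-0(✓)  0101-  1-100  11-11  111-0(✓)  111-1(✓)  1110-(✓)  1111-(✓)
size-2^2 implicants → 0-0-0  00--0  00-0-  111--
Unchecked terms (primes): -0001, -0010, -0100, -1011, 0-0-0, 00--0, 00-0-, 0101-, 1-100, 11-11, 111--
Minterm coverage:
  m0 ⊆ 0-0-0,00--0,00-0-
  m1 ⊆ -0001,00-0-
  m2 ⊆ -0010,0-0-0,00--0
  m4 ⊆ -0100,00--0,00-0-
  m5 ⊆ 00-0- [E]
  m6 ⊆ 00--0 [E]
  m8 ⊆ 0-0-0 [E]
  m10 ⊆ 0-0-0,0101-
  m11 ⊆ -1011,0101-
  m17 ⊆ -0001 [E]
  m18 ⊆ -0010 [E]
  m20 ⊆ -0100,1-100
  m27 ⊆ -1011,11-11
  m31 ⊆ 11-11,111--
E = {-0001, -0010, 0-0-0, 00--0, 00-0-}

NO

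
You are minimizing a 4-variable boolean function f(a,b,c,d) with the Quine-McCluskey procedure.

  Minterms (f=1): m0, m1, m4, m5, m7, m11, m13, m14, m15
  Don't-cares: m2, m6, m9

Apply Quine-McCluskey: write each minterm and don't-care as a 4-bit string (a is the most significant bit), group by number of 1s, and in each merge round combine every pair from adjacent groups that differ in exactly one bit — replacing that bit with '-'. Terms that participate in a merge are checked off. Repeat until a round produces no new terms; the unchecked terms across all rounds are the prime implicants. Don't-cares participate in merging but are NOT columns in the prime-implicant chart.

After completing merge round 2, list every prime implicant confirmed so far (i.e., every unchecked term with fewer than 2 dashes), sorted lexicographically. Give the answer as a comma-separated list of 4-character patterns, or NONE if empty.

Round 0: 0000✓ 0001✓ 0010✓ 0100✓ 0101✓ 0110✓ 0111✓ 1001✓ 1011✓ 1101✓ 1110✓ 1111✓
Round 1: -001✓ -101✓ -110✓ -111✓ 0-00✓ 0-01✓ 0-10✓ 00-0✓ 000-✓ 01-0✓ 01-1✓ 010-✓ 011-✓ 1-01✓ 1-11✓ 10-1✓ 11-1✓ 111-✓
Round 2: --01 -1-1 -11- 0--0 0-0- 01-- 1--1
PIs = {--01, -1-1, -11-, 0--0, 0-0-, 01--, 1--1}

NONE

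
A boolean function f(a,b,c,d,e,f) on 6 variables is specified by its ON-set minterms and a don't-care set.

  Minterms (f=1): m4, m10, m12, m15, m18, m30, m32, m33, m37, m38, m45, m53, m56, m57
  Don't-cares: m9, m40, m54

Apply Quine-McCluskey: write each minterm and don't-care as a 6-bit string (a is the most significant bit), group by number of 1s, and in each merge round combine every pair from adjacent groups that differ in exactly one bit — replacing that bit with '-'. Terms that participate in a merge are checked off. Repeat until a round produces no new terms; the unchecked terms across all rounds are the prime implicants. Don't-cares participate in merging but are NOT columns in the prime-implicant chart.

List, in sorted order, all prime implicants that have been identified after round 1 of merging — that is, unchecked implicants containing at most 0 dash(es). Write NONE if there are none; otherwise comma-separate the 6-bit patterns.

Round 0: 000100✓ 001001 001010 001100✓ 001111 010010 011110 100000✓ 100001✓ 100101✓ 100110✓ 101000✓ 101101✓ 110101✓ 110110✓ 111000✓ 111001✓
Round 1: 00-100 1-0101 1-0110 1-1000 10-000 10-101 100-01 10000- 11100-
PIs = {00-100, 001001, 001010, 001111, 010010, 011110, 1-0101, 1-0110, 1-1000, 10-000, 10-101, 100-01, 10000-, 11100-}

001001, 001010, 001111, 010010, 011110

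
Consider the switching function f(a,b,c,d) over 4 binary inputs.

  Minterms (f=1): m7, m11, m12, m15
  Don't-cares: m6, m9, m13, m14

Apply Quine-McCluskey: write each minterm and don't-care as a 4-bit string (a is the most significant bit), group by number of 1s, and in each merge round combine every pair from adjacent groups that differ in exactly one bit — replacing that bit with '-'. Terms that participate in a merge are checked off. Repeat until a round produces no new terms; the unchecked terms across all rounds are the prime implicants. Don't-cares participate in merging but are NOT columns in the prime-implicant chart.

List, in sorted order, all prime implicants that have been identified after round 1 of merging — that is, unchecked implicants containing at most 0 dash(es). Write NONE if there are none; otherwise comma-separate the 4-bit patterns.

NONE

Round 0: 0110✓ 0111✓ 1001✓ 1011✓ 1100✓ 1101✓ 1110✓ 1111✓
Round 1: -110✓ -111✓ 011-✓ 1-01✓ 1-11✓ 10-1✓ 11-0✓ 11-1✓ 110-✓ 111-✓
Round 2: -11- 1--1 11--
PIs = {-11-, 1--1, 11--}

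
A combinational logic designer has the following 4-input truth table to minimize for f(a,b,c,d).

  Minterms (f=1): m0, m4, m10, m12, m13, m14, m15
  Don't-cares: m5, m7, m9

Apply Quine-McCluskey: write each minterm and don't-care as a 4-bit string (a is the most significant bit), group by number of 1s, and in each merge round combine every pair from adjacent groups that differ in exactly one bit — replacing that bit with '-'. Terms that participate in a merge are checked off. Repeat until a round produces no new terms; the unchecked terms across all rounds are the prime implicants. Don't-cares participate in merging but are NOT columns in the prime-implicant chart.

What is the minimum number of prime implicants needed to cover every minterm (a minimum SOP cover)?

Round 0: 0000✓ 0100✓ 0101✓ 0111✓ 1001✓ 1010✓ 1100✓ 1101✓ 1110✓ 1111✓
Round 1: -100✓ -101✓ -111✓ 0-00 01-1✓ 010-✓ 1-01 1-10 11-0✓ 11-1✓ 110-✓ 111-✓
Round 2: -1-1 -10- 11--
PIs = {-1-1, -10-, 0-00, 1-01, 1-10, 11--}
Coverage chart:
  m0: 0-00 ←essential
  m4: -10-,0-00
  m10: 1-10 ←essential
  m12: -10-,11--
  m13: -1-1,-10-,1-01,11--
  m14: 1-10,11--
  m15: -1-1,11--
Essential: 0-00, 1-10
Petrick residual → 11--
Min cover (3 terms): a'c'd' + acd' + ab

3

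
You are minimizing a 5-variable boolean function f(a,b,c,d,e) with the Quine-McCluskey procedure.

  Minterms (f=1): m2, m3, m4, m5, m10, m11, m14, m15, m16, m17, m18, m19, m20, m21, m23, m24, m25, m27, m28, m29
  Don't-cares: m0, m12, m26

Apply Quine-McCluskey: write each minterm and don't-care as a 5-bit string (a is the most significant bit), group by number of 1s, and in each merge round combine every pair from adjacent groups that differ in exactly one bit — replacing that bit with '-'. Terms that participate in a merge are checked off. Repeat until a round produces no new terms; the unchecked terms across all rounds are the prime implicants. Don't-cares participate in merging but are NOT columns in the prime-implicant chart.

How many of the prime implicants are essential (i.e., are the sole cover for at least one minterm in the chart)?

5

size-2^0 implicants → 00000(✓)  00010(✓)  00011(✓)  00100(✓)  00101(✓)  01010(✓)  01011(✓)  01100(✓)  01110(✓)  01111(✓)  10000(✓)  10001(✓)  10010(✓)  10011(✓)  10100(✓)  10101(✓)  10111(✓)  11000(✓)  11001(✓)  11010(✓)  11011(✓)  11100(✓)  11101(✓)
size-2^1 implicants → -0000(✓)  -0010(✓)  -0011(✓)  -0100(✓)  -0101(✓)  -1010(✓)  -1011(✓)  -1100(✓)  0-010(✓)  0-011(✓)  0-100(✓)  00-00(✓)  000-0(✓)  0001-(✓)  0010-(✓)  01-10(✓)  01-11(✓)  0101-(✓)  011-0  0111-(✓)  1-000(✓)  1-001(✓)  1-010(✓)  1-011(✓)  1-100(✓)  1-101(✓)  10-00(✓)  10-01(✓)  10-11(✓)  100-0(✓)  100-1(✓)  1000-(✓)  1001-(✓)  101-1(✓)  1010-(✓)  11-00(✓)  11-01(✓)  110-0(✓)  110-1(✓)  1100-(✓)  1101-(✓)  1110-(✓)
size-2^2 implicants → --010(✓)  --011(✓)  --100  -0-00  -00-0  -001-(✓)  -010-  -101-(✓)  0-01-(✓)  01-1-  1--00(✓)  1--01(✓)  1-0-0(✓)  1-0-1(✓)  1-00-(✓)  1-01-(✓)  1-10-(✓)  10--1  10-0-(✓)  100--(✓)  11-0-(✓)  110--(✓)
size-2^3 implicants → --01-  1--0-  1-0--
Unchecked terms (primes): --01-, --100, -0-00, -00-0, -010-, 01-1-, 011-0, 1--0-, 1-0--, 10--1
Minterm coverage:
  m2 ⊆ --01-,-00-0
  m3 ⊆ --01- [E]
  m4 ⊆ --100,-0-00,-010-
  m5 ⊆ -010- [E]
  m10 ⊆ --01-,01-1-
  m11 ⊆ --01-,01-1-
  m14 ⊆ 01-1-,011-0
  m15 ⊆ 01-1- [E]
  m16 ⊆ -0-00,-00-0,1--0-,1-0--
  m17 ⊆ 1--0-,1-0--,10--1
  m18 ⊆ --01-,-00-0,1-0--
  m19 ⊆ --01-,1-0--,10--1
  m20 ⊆ --100,-0-00,-010-,1--0-
  m21 ⊆ -010-,1--0-,10--1
  m23 ⊆ 10--1 [E]
  m24 ⊆ 1--0-,1-0--
  m25 ⊆ 1--0-,1-0--
  m27 ⊆ --01-,1-0--
  m28 ⊆ --100,1--0-
  m29 ⊆ 1--0- [E]
E = {--01-, -010-, 01-1-, 1--0-, 10--1}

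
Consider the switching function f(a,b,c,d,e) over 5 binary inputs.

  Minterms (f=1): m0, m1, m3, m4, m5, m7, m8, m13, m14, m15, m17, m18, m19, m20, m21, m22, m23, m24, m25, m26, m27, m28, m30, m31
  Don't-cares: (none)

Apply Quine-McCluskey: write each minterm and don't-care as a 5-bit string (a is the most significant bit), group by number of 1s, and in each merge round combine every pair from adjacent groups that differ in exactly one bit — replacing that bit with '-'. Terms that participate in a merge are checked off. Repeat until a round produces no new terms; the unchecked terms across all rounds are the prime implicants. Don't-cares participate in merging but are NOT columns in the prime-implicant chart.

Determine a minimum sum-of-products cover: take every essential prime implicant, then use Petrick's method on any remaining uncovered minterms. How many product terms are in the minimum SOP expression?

8

size-2^0 implicants → 00000(✓)  00001(✓)  00011(✓)  00100(✓)  00101(✓)  00111(✓)  01000(✓)  01101(✓)  01110(✓)  01111(✓)  10001(✓)  10010(✓)  10011(✓)  10100(✓)  10101(✓)  10110(✓)  10111(✓)  11000(✓)  11001(✓)  11010(✓)  11011(✓)  11100(✓)  11110(✓)  11111(✓)
size-2^1 implicants → -0001(✓)  -0011(✓)  -0100(✓)  -0101(✓)  -0111(✓)  -1000  -1110(✓)  -1111(✓)  0-000  0-101(✓)  0-111(✓)  00-00(✓)  00-01(✓)  00-11(✓)  000-1(✓)  0000-(✓)  001-1(✓)  0010-(✓)  011-1(✓)  0111-(✓)  1-001(✓)  1-010(✓)  1-011(✓)  1-100(✓)  1-110(✓)  1-111(✓)  10-01(✓)  10-10(✓)  10-11(✓)  100-1(✓)  1001-(✓)  101-0(✓)  101-1(✓)  1010-(✓)  1011-(✓)  11-00(✓)  11-10(✓)  11-11(✓)  110-0(✓)  110-1(✓)  1100-(✓)  1101-(✓)  111-0(✓)  1111-(✓)
size-2^2 implicants → --111  -0-01(✓)  -0-11(✓)  -00-1(✓)  -01-1(✓)  -010-  -111-  0-1-1  00--1(✓)  00-0-  1--10(✓)  1--11(✓)  1-0-1  1-01-(✓)  1-1-0  1-11-(✓)  10--1(✓)  10-1-(✓)  101--  11--0  11-1-(✓)  110--
size-2^3 implicants → -0--1  1--1-
Unchecked terms (primes): --111, -0--1, -010-, -1000, -111-, 0-000, 0-1-1, 00-0-, 1--1-, 1-0-1, 1-1-0, 101--, 11--0, 110--
Minterm coverage:
  m0 ⊆ 0-000,00-0-
  m1 ⊆ -0--1,00-0-
  m3 ⊆ -0--1 [E]
  m4 ⊆ -010-,00-0-
  m5 ⊆ -0--1,-010-,0-1-1,00-0-
  m7 ⊆ --111,-0--1,0-1-1
  m8 ⊆ -1000,0-000
  m13 ⊆ 0-1-1 [E]
  m14 ⊆ -111- [E]
  m15 ⊆ --111,-111-,0-1-1
  m17 ⊆ -0--1,1-0-1
  m18 ⊆ 1--1- [E]
  m19 ⊆ -0--1,1--1-,1-0-1
  m20 ⊆ -010-,1-1-0,101--
  m21 ⊆ -0--1,-010-,101--
  m22 ⊆ 1--1-,1-1-0,101--
  m23 ⊆ --111,-0--1,1--1-,101--
  m24 ⊆ -1000,11--0,110--
  m25 ⊆ 1-0-1,110--
  m26 ⊆ 1--1-,11--0,110--
  m27 ⊆ 1--1-,1-0-1,110--
  m28 ⊆ 1-1-0,11--0
  m30 ⊆ -111-,1--1-,1-1-0,11--0
  m31 ⊆ --111,-111-,1--1-
E = {-0--1, -111-, 0-1-1, 1--1-}
Petrick residual → -010-, 0-000, 1-0-1, 11--0
Cover = b'e + b'cd' + bcd + a'c'd'e' + a'ce + ad + ac'e + abe'  |cover|=8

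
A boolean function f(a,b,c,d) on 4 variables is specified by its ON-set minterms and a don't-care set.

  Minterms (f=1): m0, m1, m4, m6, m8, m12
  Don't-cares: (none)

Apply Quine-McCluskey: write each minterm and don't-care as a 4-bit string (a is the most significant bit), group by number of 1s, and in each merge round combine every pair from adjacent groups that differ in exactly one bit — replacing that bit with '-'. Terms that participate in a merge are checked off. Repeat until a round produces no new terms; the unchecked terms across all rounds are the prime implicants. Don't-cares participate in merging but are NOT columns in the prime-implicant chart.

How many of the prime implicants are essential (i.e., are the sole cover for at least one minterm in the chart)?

[col 0] 0000*, 0001*, 0100*, 0110*, 1000*, 1100*
[col 1] -000*, -100*, 0-00*, 000-, 01-0, 1-00*
[col 2] --00
Prime implicants: --00, 000-, 01-0
PI chart (minterm → PIs covering it):
  0 | --00,000-
  1 | 000-  (sole → essential)
  4 | --00,01-0
  6 | 01-0  (sole → essential)
  8 | --00  (sole → essential)
  12 | --00  (sole → essential)
Essential prime implicants: --00, 000-, 01-0

3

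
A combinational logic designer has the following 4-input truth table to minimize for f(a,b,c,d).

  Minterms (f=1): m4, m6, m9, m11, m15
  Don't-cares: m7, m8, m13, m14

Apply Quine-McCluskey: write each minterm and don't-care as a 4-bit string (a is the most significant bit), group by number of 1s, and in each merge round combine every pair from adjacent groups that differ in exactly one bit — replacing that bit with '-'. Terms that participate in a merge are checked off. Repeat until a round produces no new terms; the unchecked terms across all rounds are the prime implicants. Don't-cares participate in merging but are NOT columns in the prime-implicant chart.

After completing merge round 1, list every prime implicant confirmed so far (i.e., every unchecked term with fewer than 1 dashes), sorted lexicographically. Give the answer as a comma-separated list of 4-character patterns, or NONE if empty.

Round 0: 0100✓ 0110✓ 0111✓ 1000✓ 1001✓ 1011✓ 1101✓ 1110✓ 1111✓
Round 1: -110✓ -111✓ 01-0 011-✓ 1-01✓ 1-11✓ 10-1✓ 100- 11-1✓ 111-✓
Round 2: -11- 1--1
PIs = {-11-, 01-0, 1--1, 100-}

NONE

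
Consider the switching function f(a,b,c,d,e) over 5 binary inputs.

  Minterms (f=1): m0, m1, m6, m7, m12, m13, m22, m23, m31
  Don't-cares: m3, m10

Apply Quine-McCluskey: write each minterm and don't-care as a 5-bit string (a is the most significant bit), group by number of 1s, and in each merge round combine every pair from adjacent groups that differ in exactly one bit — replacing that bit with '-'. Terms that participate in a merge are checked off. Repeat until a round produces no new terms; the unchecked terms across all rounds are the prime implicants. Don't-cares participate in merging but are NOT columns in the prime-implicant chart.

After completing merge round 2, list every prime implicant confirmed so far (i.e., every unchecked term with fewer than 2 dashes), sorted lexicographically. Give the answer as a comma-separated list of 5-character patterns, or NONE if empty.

[col 0] 00000*, 00001*, 00011*, 00110*, 00111*, 01010, 01100*, 01101*, 10110*, 10111*, 11111*
[col 1] -0110*, -0111*, 00-11, 000-1, 0000-, 0011-*, 0110-, 1-111, 1011-*
[col 2] -011-
Prime implicants: -011-, 00-11, 000-1, 0000-, 01010, 0110-, 1-111

00-11, 000-1, 0000-, 01010, 0110-, 1-111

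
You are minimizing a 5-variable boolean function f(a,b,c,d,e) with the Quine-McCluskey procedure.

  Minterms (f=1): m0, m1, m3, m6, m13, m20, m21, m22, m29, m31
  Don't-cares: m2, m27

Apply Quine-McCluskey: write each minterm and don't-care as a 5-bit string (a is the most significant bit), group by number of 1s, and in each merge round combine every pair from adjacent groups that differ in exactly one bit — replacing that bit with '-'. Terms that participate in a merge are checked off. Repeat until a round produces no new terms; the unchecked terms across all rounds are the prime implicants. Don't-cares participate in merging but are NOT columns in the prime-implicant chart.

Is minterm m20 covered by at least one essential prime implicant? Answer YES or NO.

NO

Round 0: 00000✓ 00001✓ 00010✓ 00011✓ 00110✓ 01101✓ 10100✓ 10101✓ 10110✓ 11011✓ 11101✓ 11111✓
Round 1: -0110 -1101 00-10 000-0✓ 000-1✓ 0000-✓ 0001-✓ 1-101 101-0 1010- 11-11 111-1
Round 2: 000--
PIs = {-0110, -1101, 00-10, 000--, 1-101, 101-0, 1010-, 11-11, 111-1}
Coverage chart:
  m0: 000-- ←essential
  m1: 000-- ←essential
  m3: 000-- ←essential
  m6: -0110,00-10
  m13: -1101 ←essential
  m20: 101-0,1010-
  m21: 1-101,1010-
  m22: -0110,101-0
  m29: -1101,1-101,111-1
  m31: 11-11,111-1
Essential: -1101, 000--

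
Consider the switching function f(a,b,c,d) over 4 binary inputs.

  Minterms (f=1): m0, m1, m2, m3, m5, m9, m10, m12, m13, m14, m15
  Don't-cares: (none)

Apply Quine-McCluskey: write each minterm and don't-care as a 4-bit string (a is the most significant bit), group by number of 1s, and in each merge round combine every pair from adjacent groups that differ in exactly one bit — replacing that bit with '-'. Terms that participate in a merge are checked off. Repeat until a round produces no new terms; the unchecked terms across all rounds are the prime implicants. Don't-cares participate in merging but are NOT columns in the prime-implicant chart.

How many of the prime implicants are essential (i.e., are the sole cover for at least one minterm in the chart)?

3

Round 0: 0000✓ 0001✓ 0010✓ 0011✓ 0101✓ 1001✓ 1010✓ 1100✓ 1101✓ 1110✓ 1111✓
Round 1: -001✓ -010 -101✓ 0-01✓ 00-0✓ 00-1✓ 000-✓ 001-✓ 1-01✓ 1-10 11-0✓ 11-1✓ 110-✓ 111-✓
Round 2: --01 00-- 11--
PIs = {--01, -010, 00--, 1-10, 11--}
Coverage chart:
  m0: 00-- ←essential
  m1: --01,00--
  m2: -010,00--
  m3: 00-- ←essential
  m5: --01 ←essential
  m9: --01 ←essential
  m10: -010,1-10
  m12: 11-- ←essential
  m13: --01,11--
  m14: 1-10,11--
  m15: 11-- ←essential
Essential: --01, 00--, 11--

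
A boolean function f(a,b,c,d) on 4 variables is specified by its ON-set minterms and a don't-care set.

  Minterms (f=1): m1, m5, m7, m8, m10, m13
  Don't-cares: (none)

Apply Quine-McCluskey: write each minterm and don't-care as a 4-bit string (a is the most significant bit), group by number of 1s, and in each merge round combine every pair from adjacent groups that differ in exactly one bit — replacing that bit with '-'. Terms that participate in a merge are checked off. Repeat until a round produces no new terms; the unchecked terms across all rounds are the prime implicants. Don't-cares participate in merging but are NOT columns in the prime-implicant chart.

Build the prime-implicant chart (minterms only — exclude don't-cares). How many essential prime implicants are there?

4

[col 0] 0001*, 0101*, 0111*, 1000*, 1010*, 1101*
[col 1] -101, 0-01, 01-1, 10-0
Prime implicants: -101, 0-01, 01-1, 10-0
PI chart (minterm → PIs covering it):
  1 | 0-01  (sole → essential)
  5 | -101,0-01,01-1
  7 | 01-1  (sole → essential)
  8 | 10-0  (sole → essential)
  10 | 10-0  (sole → essential)
  13 | -101  (sole → essential)
Essential prime implicants: -101, 0-01, 01-1, 10-0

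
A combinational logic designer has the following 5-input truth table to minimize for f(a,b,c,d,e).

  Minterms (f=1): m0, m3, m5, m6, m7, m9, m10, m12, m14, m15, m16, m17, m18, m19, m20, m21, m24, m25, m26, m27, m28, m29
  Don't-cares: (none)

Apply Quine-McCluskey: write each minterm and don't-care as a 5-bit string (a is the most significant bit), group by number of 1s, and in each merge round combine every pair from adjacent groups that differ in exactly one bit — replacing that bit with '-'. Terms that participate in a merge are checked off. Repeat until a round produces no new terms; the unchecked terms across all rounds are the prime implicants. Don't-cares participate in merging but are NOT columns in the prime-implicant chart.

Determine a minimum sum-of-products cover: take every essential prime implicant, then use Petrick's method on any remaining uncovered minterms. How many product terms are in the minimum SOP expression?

9

Round 0: 00000✓ 00011✓ 00101✓ 00110✓ 00111✓ 01001✓ 01010✓ 01100✓ 01110✓ 01111✓ 10000✓ 10001✓ 10010✓ 10011✓ 10100✓ 10101✓ 11000✓ 11001✓ 11010✓ 11011✓ 11100✓ 11101✓
Round 1: -0000 -0011 -0101 -1001 -1010 -1100 0-110✓ 0-111✓ 00-11 001-1 0011-✓ 01-10 011-0 0111-✓ 1-000✓ 1-001✓ 1-010✓ 1-011✓ 1-100✓ 1-101✓ 10-00✓ 10-01✓ 100-0✓ 100-1✓ 1000-✓ 1001-✓ 1010-✓ 11-00✓ 11-01✓ 110-0✓ 110-1✓ 1100-✓ 1101-✓ 1110-✓
Round 2: 0-11- 1--00✓ 1--01✓ 1-0-0✓ 1-0-1✓ 1-00-✓ 1-01-✓ 1-10-✓ 10-0-✓ 100--✓ 11-0-✓ 110--✓
Round 3: 1--0- 1-0--
PIs = {-0000, -0011, -0101, -1001, -1010, -1100, 0-11-, 00-11, 001-1, 01-10, 011-0, 1--0-, 1-0--}
Coverage chart:
  m0: -0000 ←essential
  m3: -0011,00-11
  m5: -0101,001-1
  m6: 0-11- ←essential
  m7: 0-11-,00-11,001-1
  m9: -1001 ←essential
  m10: -1010,01-10
  m12: -1100,011-0
  m14: 0-11-,01-10,011-0
  m15: 0-11- ←essential
  m16: -0000,1--0-,1-0--
  m17: 1--0-,1-0--
  m18: 1-0-- ←essential
  m19: -0011,1-0--
  m20: 1--0- ←essential
  m21: -0101,1--0-
  m24: 1--0-,1-0--
  m25: -1001,1--0-,1-0--
  m26: -1010,1-0--
  m27: 1-0-- ←essential
  m28: -1100,1--0-
  m29: 1--0- ←essential
Essential: -0000, -1001, 0-11-, 1--0-, 1-0--
Petrick residual → -0011, -0101, -1010, -1100
Min cover (9 terms): b'c'd'e' + b'c'de + b'cd'e + bc'd'e + bc'de' + bcd'e' + a'cd + ad' + ac'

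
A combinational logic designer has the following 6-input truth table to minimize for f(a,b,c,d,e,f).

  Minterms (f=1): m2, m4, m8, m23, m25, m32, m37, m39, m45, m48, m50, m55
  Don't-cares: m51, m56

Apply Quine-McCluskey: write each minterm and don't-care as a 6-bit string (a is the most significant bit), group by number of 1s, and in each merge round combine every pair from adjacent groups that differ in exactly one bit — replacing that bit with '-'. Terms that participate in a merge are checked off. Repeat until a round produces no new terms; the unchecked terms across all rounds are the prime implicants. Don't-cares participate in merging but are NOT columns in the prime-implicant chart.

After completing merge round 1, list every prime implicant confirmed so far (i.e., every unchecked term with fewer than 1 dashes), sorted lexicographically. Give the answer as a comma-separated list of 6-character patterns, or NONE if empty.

000010, 000100, 001000, 011001

Round 0: 000010 000100 001000 010111✓ 011001 100000✓ 100101✓ 100111✓ 101101✓ 110000✓ 110010✓ 110011✓ 110111✓ 111000✓
Round 1: -10111 1-0000 1-0111 10-101 1001-1 11-000 110-11 1100-0 11001-
PIs = {-10111, 000010, 000100, 001000, 011001, 1-0000, 1-0111, 10-101, 1001-1, 11-000, 110-11, 1100-0, 11001-}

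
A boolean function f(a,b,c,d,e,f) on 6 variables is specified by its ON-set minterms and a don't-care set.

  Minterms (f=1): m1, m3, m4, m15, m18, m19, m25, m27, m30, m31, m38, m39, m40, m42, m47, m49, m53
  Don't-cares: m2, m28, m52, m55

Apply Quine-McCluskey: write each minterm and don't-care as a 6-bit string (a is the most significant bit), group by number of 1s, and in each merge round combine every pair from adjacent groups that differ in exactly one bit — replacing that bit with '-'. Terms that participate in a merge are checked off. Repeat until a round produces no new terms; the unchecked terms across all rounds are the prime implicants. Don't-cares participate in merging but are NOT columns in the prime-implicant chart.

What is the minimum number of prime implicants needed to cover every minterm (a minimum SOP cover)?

9

[col 0] 000001*, 000010*, 000011*, 000100, 001111*, 010010*, 010011*, 011001*, 011011*, 011100*, 011110*, 011111*, 100110*, 100111*, 101000*, 101010*, 101111*, 110001*, 110100*, 110101*, 110111*
[col 1] -01111, 0-0010*, 0-0011*, 0-1111, 0000-1, 00001-*, 01-011, 01001-*, 011-11, 0110-1, 0111-0, 01111-, 1-0111, 10-111, 10011-, 1010-0, 110-01, 1101-1, 11010-
[col 2] 0-001-
Prime implicants: -01111, 0-001-, 0-1111, 0000-1, 000100, 01-011, 011-11, 0110-1, 0111-0, 01111-, 1-0111, 10-111, 10011-, 1010-0, 110-01, 1101-1, 11010-
PI chart (minterm → PIs covering it):
  1 | 0000-1  (sole → essential)
  3 | 0-001-,0000-1
  4 | 000100  (sole → essential)
  15 | -01111,0-1111
  18 | 0-001-  (sole → essential)
  19 | 0-001-,01-011
  25 | 0110-1  (sole → essential)
  27 | 01-011,011-11,0110-1
  30 | 0111-0,01111-
  31 | 0-1111,011-11,01111-
  38 | 10011-  (sole → essential)
  39 | 1-0111,10-111,10011-
  40 | 1010-0  (sole → essential)
  42 | 1010-0  (sole → essential)
  47 | -01111,10-111
  49 | 110-01  (sole → essential)
  53 | 110-01,1101-1,11010-
Essential prime implicants: 0-001-, 0000-1, 000100, 0110-1, 10011-, 1010-0, 110-01
Petrick residual → -01111, 01111-
Minimum SOP uses 9 PIs: b'cdef + a'c'd'e + a'b'c'd'f + a'b'c'de'f' + a'bcd'f + a'bcde + ab'c'de + ab'cd'f' + abc'e'f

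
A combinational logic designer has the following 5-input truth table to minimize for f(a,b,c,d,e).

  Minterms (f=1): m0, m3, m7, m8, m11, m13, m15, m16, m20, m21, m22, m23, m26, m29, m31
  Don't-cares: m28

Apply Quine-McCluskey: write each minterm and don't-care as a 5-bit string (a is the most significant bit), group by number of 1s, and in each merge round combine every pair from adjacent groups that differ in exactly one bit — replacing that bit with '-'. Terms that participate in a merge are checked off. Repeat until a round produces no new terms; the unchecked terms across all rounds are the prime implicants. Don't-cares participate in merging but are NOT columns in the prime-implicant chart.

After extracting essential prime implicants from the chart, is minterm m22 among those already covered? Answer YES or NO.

YES

Round 0: 00000✓ 00011✓ 00111✓ 01000✓ 01011✓ 01101✓ 01111✓ 10000✓ 10100✓ 10101✓ 10110✓ 10111✓ 11010 11100✓ 11101✓ 11111✓
Round 1: -0000 -0111✓ -1101✓ -1111✓ 0-000 0-011✓ 0-111✓ 00-11✓ 01-11✓ 011-1✓ 1-100✓ 1-101✓ 1-111✓ 10-00 101-0✓ 101-1✓ 1010-✓ 1011-✓ 111-1✓ 1110-✓
Round 2: --111 -11-1 0--11 1-1-1 1-10- 101--
PIs = {--111, -0000, -11-1, 0--11, 0-000, 1-1-1, 1-10-, 10-00, 101--, 11010}
Coverage chart:
  m0: -0000,0-000
  m3: 0--11 ←essential
  m7: --111,0--11
  m8: 0-000 ←essential
  m11: 0--11 ←essential
  m13: -11-1 ←essential
  m15: --111,-11-1,0--11
  m16: -0000,10-00
  m20: 1-10-,10-00,101--
  m21: 1-1-1,1-10-,101--
  m22: 101-- ←essential
  m23: --111,1-1-1,101--
  m26: 11010 ←essential
  m29: -11-1,1-1-1,1-10-
  m31: --111,-11-1,1-1-1
Essential: -11-1, 0--11, 0-000, 101--, 11010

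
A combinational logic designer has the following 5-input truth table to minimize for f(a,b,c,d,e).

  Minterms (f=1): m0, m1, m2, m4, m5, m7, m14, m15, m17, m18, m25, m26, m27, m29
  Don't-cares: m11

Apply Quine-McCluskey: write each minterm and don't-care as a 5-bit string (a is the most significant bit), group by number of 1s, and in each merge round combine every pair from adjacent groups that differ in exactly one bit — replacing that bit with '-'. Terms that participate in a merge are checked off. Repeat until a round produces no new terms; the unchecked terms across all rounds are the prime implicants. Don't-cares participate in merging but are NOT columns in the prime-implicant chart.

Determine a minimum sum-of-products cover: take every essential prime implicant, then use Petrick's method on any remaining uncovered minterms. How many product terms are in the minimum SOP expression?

Round 0: 00000✓ 00001✓ 00010✓ 00100✓ 00101✓ 00111✓ 01011✓ 01110✓ 01111✓ 10001✓ 10010✓ 11001✓ 11010✓ 11011✓ 11101✓
Round 1: -0001 -0010 -1011 0-111 00-00✓ 00-01✓ 000-0 0000-✓ 001-1 0010-✓ 01-11 0111- 1-001 1-010 11-01 110-1 1101-
Round 2: 00-0-
PIs = {-0001, -0010, -1011, 0-111, 00-0-, 000-0, 001-1, 01-11, 0111-, 1-001, 1-010, 11-01, 110-1, 1101-}
Coverage chart:
  m0: 00-0-,000-0
  m1: -0001,00-0-
  m2: -0010,000-0
  m4: 00-0- ←essential
  m5: 00-0-,001-1
  m7: 0-111,001-1
  m14: 0111- ←essential
  m15: 0-111,01-11,0111-
  m17: -0001,1-001
  m18: -0010,1-010
  m25: 1-001,11-01,110-1
  m26: 1-010,1101-
  m27: -1011,110-1,1101-
  m29: 11-01 ←essential
Essential: 00-0-, 0111-, 11-01
Petrick residual → -0001, -0010, 0-111, 1101-
Min cover (7 terms): b'c'd'e + b'c'de' + a'cde + a'b'd' + a'bcd + abd'e + abc'd

7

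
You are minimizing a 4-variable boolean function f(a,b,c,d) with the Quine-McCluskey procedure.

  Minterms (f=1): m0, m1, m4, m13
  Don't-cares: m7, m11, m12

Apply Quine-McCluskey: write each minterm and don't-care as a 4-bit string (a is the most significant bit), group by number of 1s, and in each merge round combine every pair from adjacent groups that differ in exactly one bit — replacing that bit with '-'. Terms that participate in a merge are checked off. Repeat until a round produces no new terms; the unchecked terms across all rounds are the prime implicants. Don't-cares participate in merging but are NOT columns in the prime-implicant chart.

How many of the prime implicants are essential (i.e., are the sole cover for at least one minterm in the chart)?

2

[col 0] 0000*, 0001*, 0100*, 0111, 1011, 1100*, 1101*
[col 1] -100, 0-00, 000-, 110-
Prime implicants: -100, 0-00, 000-, 0111, 1011, 110-
PI chart (minterm → PIs covering it):
  0 | 0-00,000-
  1 | 000-  (sole → essential)
  4 | -100,0-00
  13 | 110-  (sole → essential)
Essential prime implicants: 000-, 110-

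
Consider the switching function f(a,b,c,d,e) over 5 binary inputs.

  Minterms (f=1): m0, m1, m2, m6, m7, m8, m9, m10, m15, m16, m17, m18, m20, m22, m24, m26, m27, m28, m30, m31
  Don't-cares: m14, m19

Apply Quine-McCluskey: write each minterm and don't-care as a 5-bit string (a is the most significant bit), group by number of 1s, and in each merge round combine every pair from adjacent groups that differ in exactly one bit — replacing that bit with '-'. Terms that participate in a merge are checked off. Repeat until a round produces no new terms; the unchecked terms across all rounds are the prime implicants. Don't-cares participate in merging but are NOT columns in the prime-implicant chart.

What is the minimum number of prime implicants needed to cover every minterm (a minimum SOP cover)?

[col 0] 00000*, 00001*, 00010*, 00110*, 00111*, 01000*, 01001*, 01010*, 01110*, 01111*, 10000*, 10001*, 10010*, 10011*, 10100*, 10110*, 11000*, 11010*, 11011*, 11100*, 11110*, 11111*
[col 1] -0000*, -0001*, -0010*, -0110*, -1000*, -1010*, -1110*, -1111*, 0-000*, 0-001*, 0-010*, 0-110*, 0-111*, 00-10*, 000-0*, 0000-*, 0011-*, 01-10*, 010-0*, 0100-*, 0111-*, 1-000*, 1-010*, 1-011*, 1-100*, 1-110*, 10-00*, 10-10*, 100-0*, 100-1*, 1000-*, 1001-*, 101-0*, 11-00*, 11-10*, 11-11*, 110-0*, 1101-*, 111-0*, 1111-*
[col 2] --000*, --010*, --110*, -0-10*, -00-0*, -000-, -1-10*, -10-0*, -111-, 0--10*, 0-0-0*, 0-00-, 0-11-, 1--00*, 1--10*, 1-0-0*, 1-01-, 1-1-0*, 10--0*, 100--, 11--0*, 11-1-
[col 3] ---10, --0-0, 1---0
Prime implicants: ---10, --0-0, -000-, -111-, 0-00-, 0-11-, 1---0, 1-01-, 100--, 11-1-
PI chart (minterm → PIs covering it):
  0 | --0-0,-000-,0-00-
  1 | -000-,0-00-
  2 | ---10,--0-0
  6 | ---10,0-11-
  7 | 0-11-  (sole → essential)
  8 | --0-0,0-00-
  9 | 0-00-  (sole → essential)
  10 | ---10,--0-0
  15 | -111-,0-11-
  16 | --0-0,-000-,1---0,100--
  17 | -000-,100--
  18 | ---10,--0-0,1---0,1-01-,100--
  20 | 1---0  (sole → essential)
  22 | ---10,1---0
  24 | --0-0,1---0
  26 | ---10,--0-0,1---0,1-01-,11-1-
  27 | 1-01-,11-1-
  28 | 1---0  (sole → essential)
  30 | ---10,-111-,1---0,11-1-
  31 | -111-,11-1-
Essential prime implicants: 0-00-, 0-11-, 1---0
Petrick residual → ---10, -000-, 11-1-
Minimum SOP uses 6 PIs: de' + b'c'd' + a'c'd' + a'cd + ae' + abd

6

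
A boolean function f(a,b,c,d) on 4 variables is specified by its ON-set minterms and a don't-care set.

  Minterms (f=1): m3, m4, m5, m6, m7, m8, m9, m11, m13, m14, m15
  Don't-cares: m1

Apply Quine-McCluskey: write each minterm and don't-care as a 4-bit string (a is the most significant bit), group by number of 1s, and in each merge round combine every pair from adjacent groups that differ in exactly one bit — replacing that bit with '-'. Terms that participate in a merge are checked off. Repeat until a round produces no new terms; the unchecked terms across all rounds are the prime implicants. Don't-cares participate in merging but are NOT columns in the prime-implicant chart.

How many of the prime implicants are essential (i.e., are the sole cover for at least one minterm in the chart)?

4

size-2^0 implicants → 0001(✓)  0011(✓)  0100(✓)  0101(✓)  0110(✓)  0111(✓)  1000(✓)  1001(✓)  1011(✓)  1101(✓)  1110(✓)  1111(✓)
size-2^1 implicants → -001(✓)  -011(✓)  -101(✓)  -110(✓)  -111(✓)  0-01(✓)  0-11(✓)  00-1(✓)  01-0(✓)  01-1(✓)  010-(✓)  011-(✓)  1-01(✓)  1-11(✓)  10-1(✓)  100-  11-1(✓)  111-(✓)
size-2^2 implicants → --01(✓)  --11(✓)  -0-1(✓)  -1-1(✓)  -11-  0--1(✓)  01--  1--1(✓)
size-2^3 implicants → ---1
Unchecked terms (primes): ---1, -11-, 01--, 100-
Minterm coverage:
  m3 ⊆ ---1 [E]
  m4 ⊆ 01-- [E]
  m5 ⊆ ---1,01--
  m6 ⊆ -11-,01--
  m7 ⊆ ---1,-11-,01--
  m8 ⊆ 100- [E]
  m9 ⊆ ---1,100-
  m11 ⊆ ---1 [E]
  m13 ⊆ ---1 [E]
  m14 ⊆ -11- [E]
  m15 ⊆ ---1,-11-
E = {---1, -11-, 01--, 100-}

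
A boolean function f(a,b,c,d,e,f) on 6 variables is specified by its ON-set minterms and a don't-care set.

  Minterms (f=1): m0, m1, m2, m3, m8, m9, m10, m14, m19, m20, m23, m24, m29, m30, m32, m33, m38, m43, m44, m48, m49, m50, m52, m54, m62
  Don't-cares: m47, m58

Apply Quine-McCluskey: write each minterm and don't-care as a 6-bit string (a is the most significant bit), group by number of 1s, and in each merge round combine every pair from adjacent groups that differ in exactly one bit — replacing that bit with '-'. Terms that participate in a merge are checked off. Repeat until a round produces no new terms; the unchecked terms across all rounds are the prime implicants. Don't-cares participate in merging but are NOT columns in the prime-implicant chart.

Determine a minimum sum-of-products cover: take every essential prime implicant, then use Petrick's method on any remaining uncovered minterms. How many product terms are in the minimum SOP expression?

13

Round 0: 000000✓ 000001✓ 000010✓ 000011✓ 001000✓ 001001✓ 001010✓ 001110✓ 010011✓ 010100✓ 010111✓ 011000✓ 011101 011110✓ 100000✓ 100001✓ 100110✓ 101011✓ 101100 101111✓ 110000✓ 110001✓ 110010✓ 110100✓ 110110✓ 111010✓ 111110✓
Round 1: -00000✓ -00001✓ -10100 -11110 0-0011 0-1000 0-1110 00-000✓ 00-001✓ 00-010✓ 0000-0✓ 0000-1✓ 00000-✓ 00001-✓ 001-10 0010-0✓ 00100-✓ 010-11 1-0000✓ 1-0001✓ 1-0110 10000-✓ 101-11 11-010✓ 11-110✓ 110-00✓ 110-10✓ 1100-0✓ 11000-✓ 1101-0✓ 111-10✓
Round 2: -0000- 00-0-0 00-00- 0000-- 1-000- 11--10 110--0
PIs = {-0000-, -10100, -11110, 0-0011, 0-1000, 0-1110, 00-0-0, 00-00-, 0000--, 001-10, 010-11, 011101, 1-000-, 1-0110, 101-11, 101100, 11--10, 110--0}
Coverage chart:
  m0: -0000-,00-0-0,00-00-,0000--
  m1: -0000-,00-00-,0000--
  m2: 00-0-0,0000--
  m3: 0-0011,0000--
  m8: 0-1000,00-0-0,00-00-
  m9: 00-00- ←essential
  m10: 00-0-0,001-10
  m14: 0-1110,001-10
  m19: 0-0011,010-11
  m20: -10100 ←essential
  m23: 010-11 ←essential
  m24: 0-1000 ←essential
  m29: 011101 ←essential
  m30: -11110,0-1110
  m32: -0000-,1-000-
  m33: -0000-,1-000-
  m38: 1-0110 ←essential
  m43: 101-11 ←essential
  m44: 101100 ←essential
  m48: 1-000-,110--0
  m49: 1-000- ←essential
  m50: 11--10,110--0
  m52: -10100,110--0
  m54: 1-0110,11--10,110--0
  m62: -11110,11--10
Essential: -10100, 0-1000, 00-00-, 010-11, 011101, 1-000-, 1-0110, 101-11, 101100
Petrick residual → -11110, 0000--, 001-10, 11--10
Min cover (13 terms): bc'de'f' + bcdef' + a'cd'e'f' + a'b'd'e' + a'b'c'd' + a'b'cef' + a'bc'ef + a'bcde'f + ac'd'e' + ac'def' + ab'cef + ab'cde'f' + abef'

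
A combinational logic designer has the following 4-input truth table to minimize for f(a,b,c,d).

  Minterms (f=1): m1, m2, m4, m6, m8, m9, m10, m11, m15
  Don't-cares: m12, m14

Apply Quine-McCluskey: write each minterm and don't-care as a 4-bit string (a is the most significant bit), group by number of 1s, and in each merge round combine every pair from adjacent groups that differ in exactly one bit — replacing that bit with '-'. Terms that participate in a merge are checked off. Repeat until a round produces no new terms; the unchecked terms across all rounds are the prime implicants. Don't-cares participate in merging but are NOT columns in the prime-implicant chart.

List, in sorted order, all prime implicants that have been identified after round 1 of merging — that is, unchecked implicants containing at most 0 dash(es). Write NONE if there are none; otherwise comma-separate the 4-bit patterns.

NONE

[col 0] 0001*, 0010*, 0100*, 0110*, 1000*, 1001*, 1010*, 1011*, 1100*, 1110*, 1111*
[col 1] -001, -010*, -100*, -110*, 0-10*, 01-0*, 1-00*, 1-10*, 1-11*, 10-0*, 10-1*, 100-*, 101-*, 11-0*, 111-*
[col 2] --10, -1-0, 1--0, 1-1-, 10--
Prime implicants: --10, -001, -1-0, 1--0, 1-1-, 10--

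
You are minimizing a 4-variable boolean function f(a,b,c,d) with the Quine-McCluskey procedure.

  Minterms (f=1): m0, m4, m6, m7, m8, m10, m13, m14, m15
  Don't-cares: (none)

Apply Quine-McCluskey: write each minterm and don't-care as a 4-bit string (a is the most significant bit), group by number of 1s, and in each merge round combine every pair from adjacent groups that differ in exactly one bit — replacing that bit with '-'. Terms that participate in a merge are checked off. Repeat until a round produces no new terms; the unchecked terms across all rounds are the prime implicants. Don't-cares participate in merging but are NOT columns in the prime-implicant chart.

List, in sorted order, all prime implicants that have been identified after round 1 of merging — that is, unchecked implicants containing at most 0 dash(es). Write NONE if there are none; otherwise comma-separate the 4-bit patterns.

NONE

size-2^0 implicants → 0000(✓)  0100(✓)  0110(✓)  0111(✓)  1000(✓)  1010(✓)  1101(✓)  1110(✓)  1111(✓)
size-2^1 implicants → -000  -110(✓)  -111(✓)  0-00  01-0  011-(✓)  1-10  10-0  11-1  111-(✓)
size-2^2 implicants → -11-
Unchecked terms (primes): -000, -11-, 0-00, 01-0, 1-10, 10-0, 11-1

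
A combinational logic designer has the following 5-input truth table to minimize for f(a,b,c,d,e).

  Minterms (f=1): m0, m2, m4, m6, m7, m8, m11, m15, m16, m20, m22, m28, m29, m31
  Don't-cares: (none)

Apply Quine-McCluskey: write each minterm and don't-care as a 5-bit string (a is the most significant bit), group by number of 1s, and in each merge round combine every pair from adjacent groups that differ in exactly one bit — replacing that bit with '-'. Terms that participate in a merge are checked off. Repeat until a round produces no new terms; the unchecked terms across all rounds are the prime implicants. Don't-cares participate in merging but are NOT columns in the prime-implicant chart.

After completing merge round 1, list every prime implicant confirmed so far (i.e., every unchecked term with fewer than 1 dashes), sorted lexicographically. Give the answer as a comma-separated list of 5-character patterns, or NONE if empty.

NONE

[col 0] 00000*, 00010*, 00100*, 00110*, 00111*, 01000*, 01011*, 01111*, 10000*, 10100*, 10110*, 11100*, 11101*, 11111*
[col 1] -0000*, -0100*, -0110*, -1111, 0-000, 0-111, 00-00*, 00-10*, 000-0*, 001-0*, 0011-, 01-11, 1-100, 10-00*, 101-0*, 111-1, 1110-
[col 2] -0-00, -01-0, 00--0
Prime implicants: -0-00, -01-0, -1111, 0-000, 0-111, 00--0, 0011-, 01-11, 1-100, 111-1, 1110-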